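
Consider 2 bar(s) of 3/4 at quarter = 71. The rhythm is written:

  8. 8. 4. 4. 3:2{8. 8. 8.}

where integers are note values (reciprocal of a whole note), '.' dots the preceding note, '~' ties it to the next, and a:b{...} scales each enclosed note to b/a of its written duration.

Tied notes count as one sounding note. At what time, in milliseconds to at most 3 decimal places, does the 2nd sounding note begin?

1. 0.0ms @ 0 + 633.803ms (3/4)
2. 633.803ms @ 3/4 + 633.803ms (3/4)
3. 1267.606ms @ 3/2 + 1267.606ms (3/2)
4. 2535.211ms @ 3 + 1267.606ms (3/2)
5. 3802.817ms @ 9/2 + 422.535ms (1/2)
6. 4225.352ms @ 5 + 422.535ms (1/2)
7. 4647.887ms @ 11/2 + 422.535ms (1/2)

note 2 onset = 3/4b = 633.803ms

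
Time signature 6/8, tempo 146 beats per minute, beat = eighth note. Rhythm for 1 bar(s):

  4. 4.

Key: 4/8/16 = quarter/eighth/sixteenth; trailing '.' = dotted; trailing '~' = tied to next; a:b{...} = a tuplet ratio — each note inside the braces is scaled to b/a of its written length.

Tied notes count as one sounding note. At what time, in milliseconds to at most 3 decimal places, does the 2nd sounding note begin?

note 2 onset = 3b = 1232.877ms

1. 0.0ms @ 0 + 1232.877ms (3)
2. 1232.877ms @ 3 + 1232.877ms (3)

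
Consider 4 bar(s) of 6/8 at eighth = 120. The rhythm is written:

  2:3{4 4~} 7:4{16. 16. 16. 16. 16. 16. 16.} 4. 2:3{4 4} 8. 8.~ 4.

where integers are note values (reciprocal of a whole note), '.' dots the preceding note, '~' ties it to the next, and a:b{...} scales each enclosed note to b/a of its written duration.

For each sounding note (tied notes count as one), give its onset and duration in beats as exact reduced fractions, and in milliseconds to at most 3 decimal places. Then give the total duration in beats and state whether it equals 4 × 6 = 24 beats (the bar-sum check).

1) 0.0ms=0b +1500.0ms=3b
2) 1500.0ms=3b +1714.286ms=24/7b
3) 3214.286ms=45/7b +214.286ms=3/7b
4) 3428.571ms=48/7b +214.286ms=3/7b
5) 3642.857ms=51/7b +214.286ms=3/7b
6) 3857.143ms=54/7b +214.286ms=3/7b
7) 4071.429ms=57/7b +214.286ms=3/7b
8) 4285.714ms=60/7b +214.286ms=3/7b
9) 4500.0ms=9b +1500.0ms=3b
10) 6000.0ms=12b +1500.0ms=3b
11) 7500.0ms=15b +1500.0ms=3b
12) 9000.0ms=18b +750.0ms=3/2b
13) 9750.0ms=39/2b +2250.0ms=9/2b
Σ=24b of 24 (120bpm 6/8) — PASS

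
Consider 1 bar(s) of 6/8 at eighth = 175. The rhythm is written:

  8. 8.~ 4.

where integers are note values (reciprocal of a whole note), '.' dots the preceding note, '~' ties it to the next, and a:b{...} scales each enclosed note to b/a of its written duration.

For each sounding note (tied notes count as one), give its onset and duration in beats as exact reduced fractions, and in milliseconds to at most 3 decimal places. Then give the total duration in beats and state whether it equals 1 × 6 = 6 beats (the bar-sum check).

1) 0.0ms=0b +514.286ms=3/2b
2) 514.286ms=3/2b +1542.857ms=9/2b
Σ=6b of 6 (175bpm 6/8) — PASS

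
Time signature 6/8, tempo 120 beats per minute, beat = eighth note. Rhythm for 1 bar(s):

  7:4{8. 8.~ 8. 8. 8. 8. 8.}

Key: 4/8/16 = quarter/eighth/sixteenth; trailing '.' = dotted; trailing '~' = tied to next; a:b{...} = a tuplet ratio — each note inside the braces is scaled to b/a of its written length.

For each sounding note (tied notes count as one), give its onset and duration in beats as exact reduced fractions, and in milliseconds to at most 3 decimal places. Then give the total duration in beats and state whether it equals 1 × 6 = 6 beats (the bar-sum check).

1) 0.0ms=0b +428.571ms=6/7b
2) 428.571ms=6/7b +857.143ms=12/7b
3) 1285.714ms=18/7b +428.571ms=6/7b
4) 1714.286ms=24/7b +428.571ms=6/7b
5) 2142.857ms=30/7b +428.571ms=6/7b
6) 2571.429ms=36/7b +428.571ms=6/7b
Σ=6b of 6 (120bpm 6/8) — PASS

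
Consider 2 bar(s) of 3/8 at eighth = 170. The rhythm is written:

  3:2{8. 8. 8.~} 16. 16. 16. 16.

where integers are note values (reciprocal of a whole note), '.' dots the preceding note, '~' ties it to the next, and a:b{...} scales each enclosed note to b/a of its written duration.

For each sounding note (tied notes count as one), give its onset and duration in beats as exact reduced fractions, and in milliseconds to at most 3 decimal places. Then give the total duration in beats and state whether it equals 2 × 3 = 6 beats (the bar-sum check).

1) 0.0ms=0b +352.941ms=1b
2) 352.941ms=1b +352.941ms=1b
3) 705.882ms=2b +617.647ms=7/4b
4) 1323.529ms=15/4b +264.706ms=3/4b
5) 1588.235ms=9/2b +264.706ms=3/4b
6) 1852.941ms=21/4b +264.706ms=3/4b
Σ=6b of 6 (170bpm 3/8) — PASS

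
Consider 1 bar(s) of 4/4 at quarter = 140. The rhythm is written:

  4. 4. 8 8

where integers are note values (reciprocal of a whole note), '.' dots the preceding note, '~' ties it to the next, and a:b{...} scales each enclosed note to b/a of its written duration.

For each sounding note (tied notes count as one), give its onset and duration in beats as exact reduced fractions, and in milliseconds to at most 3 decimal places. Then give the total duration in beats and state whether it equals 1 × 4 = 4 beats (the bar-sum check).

1) 0.0ms=0b +642.857ms=3/2b
2) 642.857ms=3/2b +642.857ms=3/2b
3) 1285.714ms=3b +214.286ms=1/2b
4) 1500.0ms=7/2b +214.286ms=1/2b
Σ=4b of 4 (140bpm 4/4) — PASS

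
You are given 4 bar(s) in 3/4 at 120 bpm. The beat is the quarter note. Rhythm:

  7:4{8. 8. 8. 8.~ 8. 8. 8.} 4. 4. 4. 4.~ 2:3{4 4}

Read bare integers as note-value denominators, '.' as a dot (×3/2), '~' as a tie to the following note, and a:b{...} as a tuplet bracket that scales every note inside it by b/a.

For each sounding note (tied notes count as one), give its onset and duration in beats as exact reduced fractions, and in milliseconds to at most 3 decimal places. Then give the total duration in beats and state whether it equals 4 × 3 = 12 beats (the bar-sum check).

1) 0.0ms=0b +214.286ms=3/7b
2) 214.286ms=3/7b +214.286ms=3/7b
3) 428.571ms=6/7b +214.286ms=3/7b
4) 642.857ms=9/7b +428.571ms=6/7b
5) 1071.429ms=15/7b +214.286ms=3/7b
6) 1285.714ms=18/7b +214.286ms=3/7b
7) 1500.0ms=3b +750.0ms=3/2b
8) 2250.0ms=9/2b +750.0ms=3/2b
9) 3000.0ms=6b +750.0ms=3/2b
10) 3750.0ms=15/2b +1500.0ms=3b
11) 5250.0ms=21/2b +750.0ms=3/2b
Σ=12b of 12 (120bpm 3/4) — PASS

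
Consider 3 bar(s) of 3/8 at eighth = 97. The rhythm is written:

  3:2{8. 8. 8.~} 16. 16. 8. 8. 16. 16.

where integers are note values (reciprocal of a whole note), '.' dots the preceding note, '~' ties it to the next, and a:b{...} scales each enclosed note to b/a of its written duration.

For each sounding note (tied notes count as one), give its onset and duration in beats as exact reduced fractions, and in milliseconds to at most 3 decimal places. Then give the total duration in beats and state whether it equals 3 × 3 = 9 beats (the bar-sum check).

1) 0.0ms=0b +618.557ms=1b
2) 618.557ms=1b +618.557ms=1b
3) 1237.113ms=2b +1082.474ms=7/4b
4) 2319.588ms=15/4b +463.918ms=3/4b
5) 2783.505ms=9/2b +927.835ms=3/2b
6) 3711.34ms=6b +927.835ms=3/2b
7) 4639.175ms=15/2b +463.918ms=3/4b
8) 5103.093ms=33/4b +463.918ms=3/4b
Σ=9b of 9 (97bpm 3/8) — PASS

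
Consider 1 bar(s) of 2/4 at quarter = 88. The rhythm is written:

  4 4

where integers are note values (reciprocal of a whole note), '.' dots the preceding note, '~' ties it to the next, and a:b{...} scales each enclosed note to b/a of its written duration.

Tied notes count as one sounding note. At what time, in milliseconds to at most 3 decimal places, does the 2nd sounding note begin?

note 2 onset = 1b = 681.818ms

1. 0.0ms @ 0 + 681.818ms (1)
2. 681.818ms @ 1 + 681.818ms (1)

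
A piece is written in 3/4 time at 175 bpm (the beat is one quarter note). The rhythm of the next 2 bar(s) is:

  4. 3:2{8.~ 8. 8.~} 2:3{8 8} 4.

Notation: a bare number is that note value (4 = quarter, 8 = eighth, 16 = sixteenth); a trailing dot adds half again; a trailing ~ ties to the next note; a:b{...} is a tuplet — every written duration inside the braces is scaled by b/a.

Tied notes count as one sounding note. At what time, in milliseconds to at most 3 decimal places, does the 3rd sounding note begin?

note 3 onset = 5/2b = 857.143ms

1. 0.0ms @ 0 + 514.286ms (3/2)
2. 514.286ms @ 3/2 + 342.857ms (1)
3. 857.143ms @ 5/2 + 428.571ms (5/4)
4. 1285.714ms @ 15/4 + 257.143ms (3/4)
5. 1542.857ms @ 9/2 + 514.286ms (3/2)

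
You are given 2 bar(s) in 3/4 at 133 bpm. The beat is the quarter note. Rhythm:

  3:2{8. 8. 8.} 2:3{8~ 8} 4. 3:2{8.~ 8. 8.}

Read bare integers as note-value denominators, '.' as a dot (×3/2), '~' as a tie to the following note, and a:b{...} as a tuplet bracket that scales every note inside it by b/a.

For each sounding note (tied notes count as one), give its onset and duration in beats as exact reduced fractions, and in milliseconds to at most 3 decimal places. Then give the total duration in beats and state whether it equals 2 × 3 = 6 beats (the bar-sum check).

1) 0.0ms=0b +225.564ms=1/2b
2) 225.564ms=1/2b +225.564ms=1/2b
3) 451.128ms=1b +225.564ms=1/2b
4) 676.692ms=3/2b +676.692ms=3/2b
5) 1353.383ms=3b +676.692ms=3/2b
6) 2030.075ms=9/2b +451.128ms=1b
7) 2481.203ms=11/2b +225.564ms=1/2b
Σ=6b of 6 (133bpm 3/4) — PASS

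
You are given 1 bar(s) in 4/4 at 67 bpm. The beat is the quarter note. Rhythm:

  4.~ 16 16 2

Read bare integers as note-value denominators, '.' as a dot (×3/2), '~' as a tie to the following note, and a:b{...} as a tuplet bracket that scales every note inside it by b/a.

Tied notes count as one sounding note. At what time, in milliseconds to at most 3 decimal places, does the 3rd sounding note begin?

note 3 onset = 2b = 1791.045ms

1. 0.0ms @ 0 + 1567.164ms (7/4)
2. 1567.164ms @ 7/4 + 223.881ms (1/4)
3. 1791.045ms @ 2 + 1791.045ms (2)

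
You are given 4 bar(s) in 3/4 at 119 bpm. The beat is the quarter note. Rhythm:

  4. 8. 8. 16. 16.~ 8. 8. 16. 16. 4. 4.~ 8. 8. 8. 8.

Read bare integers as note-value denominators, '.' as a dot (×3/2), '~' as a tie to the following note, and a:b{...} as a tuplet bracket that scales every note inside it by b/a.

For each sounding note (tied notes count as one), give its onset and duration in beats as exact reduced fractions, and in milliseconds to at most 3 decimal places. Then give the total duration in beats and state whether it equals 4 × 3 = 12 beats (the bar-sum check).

1) 0.0ms=0b +756.303ms=3/2b
2) 756.303ms=3/2b +378.151ms=3/4b
3) 1134.454ms=9/4b +378.151ms=3/4b
4) 1512.605ms=3b +189.076ms=3/8b
5) 1701.681ms=27/8b +567.227ms=9/8b
6) 2268.908ms=9/2b +378.151ms=3/4b
7) 2647.059ms=21/4b +189.076ms=3/8b
8) 2836.134ms=45/8b +189.076ms=3/8b
9) 3025.21ms=6b +756.303ms=3/2b
10) 3781.513ms=15/2b +1134.454ms=9/4b
11) 4915.966ms=39/4b +378.151ms=3/4b
12) 5294.118ms=21/2b +378.151ms=3/4b
13) 5672.269ms=45/4b +378.151ms=3/4b
Σ=12b of 12 (119bpm 3/4) — PASS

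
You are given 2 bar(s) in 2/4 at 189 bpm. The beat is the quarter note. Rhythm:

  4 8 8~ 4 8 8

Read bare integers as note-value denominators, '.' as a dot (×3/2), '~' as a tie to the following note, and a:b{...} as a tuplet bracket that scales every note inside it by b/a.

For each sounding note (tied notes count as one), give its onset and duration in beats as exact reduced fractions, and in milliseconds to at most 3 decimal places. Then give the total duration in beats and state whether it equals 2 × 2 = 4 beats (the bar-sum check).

1) 0.0ms=0b +317.46ms=1b
2) 317.46ms=1b +158.73ms=1/2b
3) 476.19ms=3/2b +476.19ms=3/2b
4) 952.381ms=3b +158.73ms=1/2b
5) 1111.111ms=7/2b +158.73ms=1/2b
Σ=4b of 4 (189bpm 2/4) — PASS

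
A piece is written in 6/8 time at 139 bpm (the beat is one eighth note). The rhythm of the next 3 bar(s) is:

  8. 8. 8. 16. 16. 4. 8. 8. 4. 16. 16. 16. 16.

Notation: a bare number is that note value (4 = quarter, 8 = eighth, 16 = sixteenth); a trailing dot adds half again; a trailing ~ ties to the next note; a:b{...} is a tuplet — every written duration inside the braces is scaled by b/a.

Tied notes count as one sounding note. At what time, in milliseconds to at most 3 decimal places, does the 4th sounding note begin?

note 4 onset = 9/2b = 1942.446ms

1. 0.0ms @ 0 + 647.482ms (3/2)
2. 647.482ms @ 3/2 + 647.482ms (3/2)
3. 1294.964ms @ 3 + 647.482ms (3/2)
4. 1942.446ms @ 9/2 + 323.741ms (3/4)
5. 2266.187ms @ 21/4 + 323.741ms (3/4)
6. 2589.928ms @ 6 + 1294.964ms (3)
7. 3884.892ms @ 9 + 647.482ms (3/2)
8. 4532.374ms @ 21/2 + 647.482ms (3/2)
9. 5179.856ms @ 12 + 1294.964ms (3)
10. 6474.82ms @ 15 + 323.741ms (3/4)
11. 6798.561ms @ 63/4 + 323.741ms (3/4)
12. 7122.302ms @ 33/2 + 323.741ms (3/4)
13. 7446.043ms @ 69/4 + 323.741ms (3/4)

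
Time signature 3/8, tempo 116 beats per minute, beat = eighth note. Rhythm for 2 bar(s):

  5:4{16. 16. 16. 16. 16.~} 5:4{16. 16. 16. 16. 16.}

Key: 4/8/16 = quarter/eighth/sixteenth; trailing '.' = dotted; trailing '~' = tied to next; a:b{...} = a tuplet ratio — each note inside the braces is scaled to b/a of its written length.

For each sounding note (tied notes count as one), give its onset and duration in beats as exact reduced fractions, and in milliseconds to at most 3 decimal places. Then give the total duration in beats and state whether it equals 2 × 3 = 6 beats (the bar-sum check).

1) 0.0ms=0b +310.345ms=3/5b
2) 310.345ms=3/5b +310.345ms=3/5b
3) 620.69ms=6/5b +310.345ms=3/5b
4) 931.034ms=9/5b +310.345ms=3/5b
5) 1241.379ms=12/5b +620.69ms=6/5b
6) 1862.069ms=18/5b +310.345ms=3/5b
7) 2172.414ms=21/5b +310.345ms=3/5b
8) 2482.759ms=24/5b +310.345ms=3/5b
9) 2793.103ms=27/5b +310.345ms=3/5b
Σ=6b of 6 (116bpm 3/8) — PASS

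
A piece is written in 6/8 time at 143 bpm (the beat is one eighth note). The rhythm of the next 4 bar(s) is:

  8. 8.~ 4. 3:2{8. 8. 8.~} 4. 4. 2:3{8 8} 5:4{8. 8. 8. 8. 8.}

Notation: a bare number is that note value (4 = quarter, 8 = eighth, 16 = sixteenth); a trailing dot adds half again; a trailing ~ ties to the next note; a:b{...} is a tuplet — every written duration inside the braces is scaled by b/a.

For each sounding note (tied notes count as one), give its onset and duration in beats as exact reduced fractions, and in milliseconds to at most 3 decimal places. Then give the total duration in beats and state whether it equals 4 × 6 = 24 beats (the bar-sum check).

1) 0.0ms=0b +629.371ms=3/2b
2) 629.371ms=3/2b +1888.112ms=9/2b
3) 2517.483ms=6b +419.58ms=1b
4) 2937.063ms=7b +419.58ms=1b
5) 3356.643ms=8b +1678.322ms=4b
6) 5034.965ms=12b +1258.741ms=3b
7) 6293.706ms=15b +629.371ms=3/2b
8) 6923.077ms=33/2b +629.371ms=3/2b
9) 7552.448ms=18b +503.497ms=6/5b
10) 8055.944ms=96/5b +503.497ms=6/5b
11) 8559.441ms=102/5b +503.497ms=6/5b
12) 9062.937ms=108/5b +503.497ms=6/5b
13) 9566.434ms=114/5b +503.497ms=6/5b
Σ=24b of 24 (143bpm 6/8) — PASS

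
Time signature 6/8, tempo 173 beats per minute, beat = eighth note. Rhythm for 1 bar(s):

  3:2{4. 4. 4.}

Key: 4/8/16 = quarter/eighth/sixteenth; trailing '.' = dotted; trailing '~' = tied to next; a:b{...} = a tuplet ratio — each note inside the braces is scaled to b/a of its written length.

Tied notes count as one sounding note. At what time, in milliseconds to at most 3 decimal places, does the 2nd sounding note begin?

1. 0.0ms @ 0 + 693.642ms (2)
2. 693.642ms @ 2 + 693.642ms (2)
3. 1387.283ms @ 4 + 693.642ms (2)

note 2 onset = 2b = 693.642ms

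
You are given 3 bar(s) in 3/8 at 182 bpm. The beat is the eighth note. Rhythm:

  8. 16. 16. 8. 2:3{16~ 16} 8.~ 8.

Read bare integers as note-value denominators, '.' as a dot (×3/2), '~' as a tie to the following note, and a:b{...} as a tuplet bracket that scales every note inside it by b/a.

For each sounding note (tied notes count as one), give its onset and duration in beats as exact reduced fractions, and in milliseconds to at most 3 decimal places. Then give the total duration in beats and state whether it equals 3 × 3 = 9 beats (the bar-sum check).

1) 0.0ms=0b +494.505ms=3/2b
2) 494.505ms=3/2b +247.253ms=3/4b
3) 741.758ms=9/4b +247.253ms=3/4b
4) 989.011ms=3b +494.505ms=3/2b
5) 1483.516ms=9/2b +494.505ms=3/2b
6) 1978.022ms=6b +989.011ms=3b
Σ=9b of 9 (182bpm 3/8) — PASS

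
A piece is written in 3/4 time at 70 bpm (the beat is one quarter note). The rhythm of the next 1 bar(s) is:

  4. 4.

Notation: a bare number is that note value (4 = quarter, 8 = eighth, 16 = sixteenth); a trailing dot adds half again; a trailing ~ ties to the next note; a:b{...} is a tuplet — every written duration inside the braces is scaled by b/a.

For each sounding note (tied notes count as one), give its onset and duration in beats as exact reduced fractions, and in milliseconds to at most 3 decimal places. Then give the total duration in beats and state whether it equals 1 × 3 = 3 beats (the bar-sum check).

1) 0.0ms=0b +1285.714ms=3/2b
2) 1285.714ms=3/2b +1285.714ms=3/2b
Σ=3b of 3 (70bpm 3/4) — PASS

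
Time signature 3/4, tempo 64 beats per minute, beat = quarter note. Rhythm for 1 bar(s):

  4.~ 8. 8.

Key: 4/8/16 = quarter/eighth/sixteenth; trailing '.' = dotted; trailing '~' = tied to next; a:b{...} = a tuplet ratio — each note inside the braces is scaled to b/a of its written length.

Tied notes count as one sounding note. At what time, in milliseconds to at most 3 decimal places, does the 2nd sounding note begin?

note 2 onset = 9/4b = 2109.375ms

1. 0.0ms @ 0 + 2109.375ms (9/4)
2. 2109.375ms @ 9/4 + 703.125ms (3/4)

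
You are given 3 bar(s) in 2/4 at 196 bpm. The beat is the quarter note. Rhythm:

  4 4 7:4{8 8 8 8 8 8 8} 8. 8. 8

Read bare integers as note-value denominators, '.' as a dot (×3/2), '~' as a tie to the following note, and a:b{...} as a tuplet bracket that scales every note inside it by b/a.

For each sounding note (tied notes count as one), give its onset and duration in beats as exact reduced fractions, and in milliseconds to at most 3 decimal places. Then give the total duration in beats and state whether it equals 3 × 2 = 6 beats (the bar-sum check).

1) 0.0ms=0b +306.122ms=1b
2) 306.122ms=1b +306.122ms=1b
3) 612.245ms=2b +87.464ms=2/7b
4) 699.708ms=16/7b +87.464ms=2/7b
5) 787.172ms=18/7b +87.464ms=2/7b
6) 874.636ms=20/7b +87.464ms=2/7b
7) 962.099ms=22/7b +87.464ms=2/7b
8) 1049.563ms=24/7b +87.464ms=2/7b
9) 1137.026ms=26/7b +87.464ms=2/7b
10) 1224.49ms=4b +229.592ms=3/4b
11) 1454.082ms=19/4b +229.592ms=3/4b
12) 1683.673ms=11/2b +153.061ms=1/2b
Σ=6b of 6 (196bpm 2/4) — PASS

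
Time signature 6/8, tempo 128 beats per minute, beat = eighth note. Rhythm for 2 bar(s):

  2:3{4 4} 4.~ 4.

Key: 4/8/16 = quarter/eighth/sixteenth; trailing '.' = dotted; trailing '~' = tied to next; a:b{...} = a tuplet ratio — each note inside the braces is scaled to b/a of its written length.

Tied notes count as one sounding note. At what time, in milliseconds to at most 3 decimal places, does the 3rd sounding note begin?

note 3 onset = 6b = 2812.5ms

1. 0.0ms @ 0 + 1406.25ms (3)
2. 1406.25ms @ 3 + 1406.25ms (3)
3. 2812.5ms @ 6 + 2812.5ms (6)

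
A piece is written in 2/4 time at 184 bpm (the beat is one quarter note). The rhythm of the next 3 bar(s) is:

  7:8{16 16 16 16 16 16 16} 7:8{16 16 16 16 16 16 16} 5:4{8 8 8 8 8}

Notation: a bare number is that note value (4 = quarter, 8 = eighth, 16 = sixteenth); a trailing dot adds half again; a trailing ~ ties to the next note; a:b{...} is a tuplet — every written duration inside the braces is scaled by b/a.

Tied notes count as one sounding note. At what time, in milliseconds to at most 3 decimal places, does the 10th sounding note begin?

1. 0.0ms @ 0 + 93.168ms (2/7)
2. 93.168ms @ 2/7 + 93.168ms (2/7)
3. 186.335ms @ 4/7 + 93.168ms (2/7)
4. 279.503ms @ 6/7 + 93.168ms (2/7)
5. 372.671ms @ 8/7 + 93.168ms (2/7)
6. 465.839ms @ 10/7 + 93.168ms (2/7)
7. 559.006ms @ 12/7 + 93.168ms (2/7)
8. 652.174ms @ 2 + 93.168ms (2/7)
9. 745.342ms @ 16/7 + 93.168ms (2/7)
10. 838.509ms @ 18/7 + 93.168ms (2/7)
11. 931.677ms @ 20/7 + 93.168ms (2/7)
12. 1024.845ms @ 22/7 + 93.168ms (2/7)
13. 1118.012ms @ 24/7 + 93.168ms (2/7)
14. 1211.18ms @ 26/7 + 93.168ms (2/7)
15. 1304.348ms @ 4 + 130.435ms (2/5)
16. 1434.783ms @ 22/5 + 130.435ms (2/5)
17. 1565.217ms @ 24/5 + 130.435ms (2/5)
18. 1695.652ms @ 26/5 + 130.435ms (2/5)
19. 1826.087ms @ 28/5 + 130.435ms (2/5)

note 10 onset = 18/7b = 838.509ms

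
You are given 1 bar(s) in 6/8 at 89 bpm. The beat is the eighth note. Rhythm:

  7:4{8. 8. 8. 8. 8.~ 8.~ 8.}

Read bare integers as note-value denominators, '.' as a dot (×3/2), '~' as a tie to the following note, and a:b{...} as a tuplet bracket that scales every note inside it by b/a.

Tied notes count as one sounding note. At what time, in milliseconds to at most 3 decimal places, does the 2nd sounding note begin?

1. 0.0ms @ 0 + 577.849ms (6/7)
2. 577.849ms @ 6/7 + 577.849ms (6/7)
3. 1155.698ms @ 12/7 + 577.849ms (6/7)
4. 1733.547ms @ 18/7 + 577.849ms (6/7)
5. 2311.396ms @ 24/7 + 1733.547ms (18/7)

note 2 onset = 6/7b = 577.849ms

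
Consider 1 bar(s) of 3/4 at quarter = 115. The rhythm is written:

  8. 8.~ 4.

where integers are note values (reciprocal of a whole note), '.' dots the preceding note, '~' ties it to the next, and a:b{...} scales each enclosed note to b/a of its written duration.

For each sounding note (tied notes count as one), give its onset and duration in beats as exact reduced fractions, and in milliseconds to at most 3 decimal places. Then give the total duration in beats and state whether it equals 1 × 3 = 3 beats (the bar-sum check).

1) 0.0ms=0b +391.304ms=3/4b
2) 391.304ms=3/4b +1173.913ms=9/4b
Σ=3b of 3 (115bpm 3/4) — PASS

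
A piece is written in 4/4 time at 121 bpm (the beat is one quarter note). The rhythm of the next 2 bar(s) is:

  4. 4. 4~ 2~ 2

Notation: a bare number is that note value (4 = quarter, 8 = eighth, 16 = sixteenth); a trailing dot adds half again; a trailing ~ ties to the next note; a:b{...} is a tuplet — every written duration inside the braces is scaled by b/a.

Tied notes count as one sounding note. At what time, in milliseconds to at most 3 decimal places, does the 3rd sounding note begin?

1. 0.0ms @ 0 + 743.802ms (3/2)
2. 743.802ms @ 3/2 + 743.802ms (3/2)
3. 1487.603ms @ 3 + 2479.339ms (5)

note 3 onset = 3b = 1487.603ms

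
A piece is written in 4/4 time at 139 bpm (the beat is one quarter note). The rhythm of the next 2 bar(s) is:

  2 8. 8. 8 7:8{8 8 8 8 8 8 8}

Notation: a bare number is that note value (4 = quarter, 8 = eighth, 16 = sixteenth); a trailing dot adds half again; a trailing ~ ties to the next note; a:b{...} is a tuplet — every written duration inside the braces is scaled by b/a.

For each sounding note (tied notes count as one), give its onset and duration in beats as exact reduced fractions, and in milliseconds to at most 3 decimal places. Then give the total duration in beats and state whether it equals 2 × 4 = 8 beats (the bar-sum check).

1) 0.0ms=0b +863.309ms=2b
2) 863.309ms=2b +323.741ms=3/4b
3) 1187.05ms=11/4b +323.741ms=3/4b
4) 1510.791ms=7/2b +215.827ms=1/2b
5) 1726.619ms=4b +246.66ms=4/7b
6) 1973.279ms=32/7b +246.66ms=4/7b
7) 2219.938ms=36/7b +246.66ms=4/7b
8) 2466.598ms=40/7b +246.66ms=4/7b
9) 2713.258ms=44/7b +246.66ms=4/7b
10) 2959.918ms=48/7b +246.66ms=4/7b
11) 3206.578ms=52/7b +246.66ms=4/7b
Σ=8b of 8 (139bpm 4/4) — PASS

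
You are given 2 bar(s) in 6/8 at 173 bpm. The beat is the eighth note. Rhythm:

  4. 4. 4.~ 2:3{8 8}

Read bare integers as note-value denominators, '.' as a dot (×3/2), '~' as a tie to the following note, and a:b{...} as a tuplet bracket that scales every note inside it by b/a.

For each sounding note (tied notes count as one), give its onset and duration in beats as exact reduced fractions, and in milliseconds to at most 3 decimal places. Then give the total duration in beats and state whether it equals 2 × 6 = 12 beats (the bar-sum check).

1) 0.0ms=0b +1040.462ms=3b
2) 1040.462ms=3b +1040.462ms=3b
3) 2080.925ms=6b +1560.694ms=9/2b
4) 3641.618ms=21/2b +520.231ms=3/2b
Σ=12b of 12 (173bpm 6/8) — PASS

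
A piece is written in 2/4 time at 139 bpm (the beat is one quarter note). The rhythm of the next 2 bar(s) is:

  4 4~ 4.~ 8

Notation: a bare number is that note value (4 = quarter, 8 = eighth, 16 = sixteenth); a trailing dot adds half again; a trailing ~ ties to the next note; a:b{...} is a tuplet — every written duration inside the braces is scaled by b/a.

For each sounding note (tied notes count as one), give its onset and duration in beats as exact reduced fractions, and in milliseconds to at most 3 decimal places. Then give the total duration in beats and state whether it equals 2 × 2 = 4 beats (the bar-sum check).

1) 0.0ms=0b +431.655ms=1b
2) 431.655ms=1b +1294.964ms=3b
Σ=4b of 4 (139bpm 2/4) — PASS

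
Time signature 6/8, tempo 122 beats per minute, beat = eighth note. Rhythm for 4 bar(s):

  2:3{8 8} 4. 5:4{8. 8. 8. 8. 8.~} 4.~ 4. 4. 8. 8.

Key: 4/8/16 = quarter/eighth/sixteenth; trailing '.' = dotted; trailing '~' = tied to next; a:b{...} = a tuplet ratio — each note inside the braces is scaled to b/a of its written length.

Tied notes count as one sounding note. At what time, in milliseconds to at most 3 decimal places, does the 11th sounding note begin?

note 11 onset = 45/2b = 11065.574ms

1. 0.0ms @ 0 + 737.705ms (3/2)
2. 737.705ms @ 3/2 + 737.705ms (3/2)
3. 1475.41ms @ 3 + 1475.41ms (3)
4. 2950.82ms @ 6 + 590.164ms (6/5)
5. 3540.984ms @ 36/5 + 590.164ms (6/5)
6. 4131.148ms @ 42/5 + 590.164ms (6/5)
7. 4721.311ms @ 48/5 + 590.164ms (6/5)
8. 5311.475ms @ 54/5 + 3540.984ms (36/5)
9. 8852.459ms @ 18 + 1475.41ms (3)
10. 10327.869ms @ 21 + 737.705ms (3/2)
11. 11065.574ms @ 45/2 + 737.705ms (3/2)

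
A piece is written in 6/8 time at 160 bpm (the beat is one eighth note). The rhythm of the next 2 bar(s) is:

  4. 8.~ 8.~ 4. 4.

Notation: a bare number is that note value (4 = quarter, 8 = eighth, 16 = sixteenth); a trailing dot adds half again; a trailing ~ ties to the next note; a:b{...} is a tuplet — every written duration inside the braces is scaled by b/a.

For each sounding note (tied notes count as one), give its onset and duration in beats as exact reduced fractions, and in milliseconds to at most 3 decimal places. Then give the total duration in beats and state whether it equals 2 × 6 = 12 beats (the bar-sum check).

1) 0.0ms=0b +1125.0ms=3b
2) 1125.0ms=3b +2250.0ms=6b
3) 3375.0ms=9b +1125.0ms=3b
Σ=12b of 12 (160bpm 6/8) — PASS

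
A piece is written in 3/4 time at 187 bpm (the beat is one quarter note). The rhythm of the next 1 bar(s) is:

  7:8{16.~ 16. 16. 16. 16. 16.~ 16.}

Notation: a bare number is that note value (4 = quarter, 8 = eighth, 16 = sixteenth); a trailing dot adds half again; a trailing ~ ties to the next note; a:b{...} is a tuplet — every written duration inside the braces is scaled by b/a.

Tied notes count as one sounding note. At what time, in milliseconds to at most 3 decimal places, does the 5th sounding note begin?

note 5 onset = 15/7b = 687.548ms

1. 0.0ms @ 0 + 275.019ms (6/7)
2. 275.019ms @ 6/7 + 137.51ms (3/7)
3. 412.529ms @ 9/7 + 137.51ms (3/7)
4. 550.038ms @ 12/7 + 137.51ms (3/7)
5. 687.548ms @ 15/7 + 275.019ms (6/7)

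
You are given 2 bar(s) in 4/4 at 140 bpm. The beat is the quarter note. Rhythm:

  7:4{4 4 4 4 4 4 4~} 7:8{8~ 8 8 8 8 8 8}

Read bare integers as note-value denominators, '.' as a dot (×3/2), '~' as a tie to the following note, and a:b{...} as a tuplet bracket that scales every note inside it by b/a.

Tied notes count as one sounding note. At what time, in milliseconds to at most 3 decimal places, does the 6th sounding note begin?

1. 0.0ms @ 0 + 244.898ms (4/7)
2. 244.898ms @ 4/7 + 244.898ms (4/7)
3. 489.796ms @ 8/7 + 244.898ms (4/7)
4. 734.694ms @ 12/7 + 244.898ms (4/7)
5. 979.592ms @ 16/7 + 244.898ms (4/7)
6. 1224.49ms @ 20/7 + 244.898ms (4/7)
7. 1469.388ms @ 24/7 + 734.694ms (12/7)
8. 2204.082ms @ 36/7 + 244.898ms (4/7)
9. 2448.98ms @ 40/7 + 244.898ms (4/7)
10. 2693.878ms @ 44/7 + 244.898ms (4/7)
11. 2938.776ms @ 48/7 + 244.898ms (4/7)
12. 3183.673ms @ 52/7 + 244.898ms (4/7)

note 6 onset = 20/7b = 1224.49ms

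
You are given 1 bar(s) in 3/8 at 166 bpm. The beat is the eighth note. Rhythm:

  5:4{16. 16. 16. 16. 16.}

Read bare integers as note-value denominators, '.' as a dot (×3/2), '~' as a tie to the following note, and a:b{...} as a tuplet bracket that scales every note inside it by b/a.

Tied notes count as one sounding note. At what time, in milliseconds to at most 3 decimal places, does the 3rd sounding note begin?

note 3 onset = 6/5b = 433.735ms

1. 0.0ms @ 0 + 216.867ms (3/5)
2. 216.867ms @ 3/5 + 216.867ms (3/5)
3. 433.735ms @ 6/5 + 216.867ms (3/5)
4. 650.602ms @ 9/5 + 216.867ms (3/5)
5. 867.47ms @ 12/5 + 216.867ms (3/5)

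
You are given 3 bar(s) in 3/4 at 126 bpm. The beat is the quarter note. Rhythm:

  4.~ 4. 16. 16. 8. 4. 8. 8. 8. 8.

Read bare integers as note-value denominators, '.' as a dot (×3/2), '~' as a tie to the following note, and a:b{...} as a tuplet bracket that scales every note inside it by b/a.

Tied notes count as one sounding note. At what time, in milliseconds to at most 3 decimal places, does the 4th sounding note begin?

1. 0.0ms @ 0 + 1428.571ms (3)
2. 1428.571ms @ 3 + 178.571ms (3/8)
3. 1607.143ms @ 27/8 + 178.571ms (3/8)
4. 1785.714ms @ 15/4 + 357.143ms (3/4)
5. 2142.857ms @ 9/2 + 714.286ms (3/2)
6. 2857.143ms @ 6 + 357.143ms (3/4)
7. 3214.286ms @ 27/4 + 357.143ms (3/4)
8. 3571.429ms @ 15/2 + 357.143ms (3/4)
9. 3928.571ms @ 33/4 + 357.143ms (3/4)

note 4 onset = 15/4b = 1785.714ms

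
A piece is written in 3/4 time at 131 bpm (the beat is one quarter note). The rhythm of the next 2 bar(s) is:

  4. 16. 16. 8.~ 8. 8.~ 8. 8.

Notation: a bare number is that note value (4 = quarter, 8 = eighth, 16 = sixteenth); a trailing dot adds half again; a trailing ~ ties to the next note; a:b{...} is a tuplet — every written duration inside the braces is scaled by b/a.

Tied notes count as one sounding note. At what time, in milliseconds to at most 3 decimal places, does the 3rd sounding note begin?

1. 0.0ms @ 0 + 687.023ms (3/2)
2. 687.023ms @ 3/2 + 171.756ms (3/8)
3. 858.779ms @ 15/8 + 171.756ms (3/8)
4. 1030.534ms @ 9/4 + 687.023ms (3/2)
5. 1717.557ms @ 15/4 + 687.023ms (3/2)
6. 2404.58ms @ 21/4 + 343.511ms (3/4)

note 3 onset = 15/8b = 858.779ms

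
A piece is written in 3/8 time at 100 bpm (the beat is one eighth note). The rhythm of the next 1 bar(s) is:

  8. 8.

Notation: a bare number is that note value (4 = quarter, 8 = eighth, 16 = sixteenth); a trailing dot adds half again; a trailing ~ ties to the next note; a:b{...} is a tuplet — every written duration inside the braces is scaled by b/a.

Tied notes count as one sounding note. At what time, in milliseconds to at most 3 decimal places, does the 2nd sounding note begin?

note 2 onset = 3/2b = 900.0ms

1. 0.0ms @ 0 + 900.0ms (3/2)
2. 900.0ms @ 3/2 + 900.0ms (3/2)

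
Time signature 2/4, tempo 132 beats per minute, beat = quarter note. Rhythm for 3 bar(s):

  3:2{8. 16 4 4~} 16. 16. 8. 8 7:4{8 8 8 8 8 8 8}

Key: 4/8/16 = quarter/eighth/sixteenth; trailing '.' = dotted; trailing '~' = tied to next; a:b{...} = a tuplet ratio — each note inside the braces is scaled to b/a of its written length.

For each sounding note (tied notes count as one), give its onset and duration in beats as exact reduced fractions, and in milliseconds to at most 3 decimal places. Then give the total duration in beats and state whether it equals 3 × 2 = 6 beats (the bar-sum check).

1) 0.0ms=0b +227.273ms=1/2b
2) 227.273ms=1/2b +75.758ms=1/6b
3) 303.03ms=2/3b +303.03ms=2/3b
4) 606.061ms=4/3b +473.485ms=25/24b
5) 1079.545ms=19/8b +170.455ms=3/8b
6) 1250.0ms=11/4b +340.909ms=3/4b
7) 1590.909ms=7/2b +227.273ms=1/2b
8) 1818.182ms=4b +129.87ms=2/7b
9) 1948.052ms=30/7b +129.87ms=2/7b
10) 2077.922ms=32/7b +129.87ms=2/7b
11) 2207.792ms=34/7b +129.87ms=2/7b
12) 2337.662ms=36/7b +129.87ms=2/7b
13) 2467.532ms=38/7b +129.87ms=2/7b
14) 2597.403ms=40/7b +129.87ms=2/7b
Σ=6b of 6 (132bpm 2/4) — PASS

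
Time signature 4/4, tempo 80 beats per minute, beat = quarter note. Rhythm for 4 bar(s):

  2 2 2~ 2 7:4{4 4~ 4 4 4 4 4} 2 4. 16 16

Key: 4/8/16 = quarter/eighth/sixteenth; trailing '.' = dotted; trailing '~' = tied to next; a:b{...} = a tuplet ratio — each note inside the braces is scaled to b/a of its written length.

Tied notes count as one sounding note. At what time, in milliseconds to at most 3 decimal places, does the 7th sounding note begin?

note 7 onset = 72/7b = 7714.286ms

1. 0.0ms @ 0 + 1500.0ms (2)
2. 1500.0ms @ 2 + 1500.0ms (2)
3. 3000.0ms @ 4 + 3000.0ms (4)
4. 6000.0ms @ 8 + 428.571ms (4/7)
5. 6428.571ms @ 60/7 + 857.143ms (8/7)
6. 7285.714ms @ 68/7 + 428.571ms (4/7)
7. 7714.286ms @ 72/7 + 428.571ms (4/7)
8. 8142.857ms @ 76/7 + 428.571ms (4/7)
9. 8571.429ms @ 80/7 + 428.571ms (4/7)
10. 9000.0ms @ 12 + 1500.0ms (2)
11. 10500.0ms @ 14 + 1125.0ms (3/2)
12. 11625.0ms @ 31/2 + 187.5ms (1/4)
13. 11812.5ms @ 63/4 + 187.5ms (1/4)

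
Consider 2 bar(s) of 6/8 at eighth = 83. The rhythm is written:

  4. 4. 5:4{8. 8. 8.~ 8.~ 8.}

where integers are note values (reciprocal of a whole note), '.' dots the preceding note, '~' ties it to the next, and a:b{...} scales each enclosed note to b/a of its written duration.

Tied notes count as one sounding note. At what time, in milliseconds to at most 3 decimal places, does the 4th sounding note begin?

note 4 onset = 36/5b = 5204.819ms

1. 0.0ms @ 0 + 2168.675ms (3)
2. 2168.675ms @ 3 + 2168.675ms (3)
3. 4337.349ms @ 6 + 867.47ms (6/5)
4. 5204.819ms @ 36/5 + 867.47ms (6/5)
5. 6072.289ms @ 42/5 + 2602.41ms (18/5)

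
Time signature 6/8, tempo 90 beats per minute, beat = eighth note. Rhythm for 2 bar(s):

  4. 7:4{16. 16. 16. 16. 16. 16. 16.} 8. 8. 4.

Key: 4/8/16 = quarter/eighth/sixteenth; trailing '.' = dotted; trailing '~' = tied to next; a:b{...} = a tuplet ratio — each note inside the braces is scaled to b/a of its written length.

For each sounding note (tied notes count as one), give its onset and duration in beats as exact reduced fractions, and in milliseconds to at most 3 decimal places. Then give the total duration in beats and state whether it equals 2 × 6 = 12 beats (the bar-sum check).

1) 0.0ms=0b +2000.0ms=3b
2) 2000.0ms=3b +285.714ms=3/7b
3) 2285.714ms=24/7b +285.714ms=3/7b
4) 2571.429ms=27/7b +285.714ms=3/7b
5) 2857.143ms=30/7b +285.714ms=3/7b
6) 3142.857ms=33/7b +285.714ms=3/7b
7) 3428.571ms=36/7b +285.714ms=3/7b
8) 3714.286ms=39/7b +285.714ms=3/7b
9) 4000.0ms=6b +1000.0ms=3/2b
10) 5000.0ms=15/2b +1000.0ms=3/2b
11) 6000.0ms=9b +2000.0ms=3b
Σ=12b of 12 (90bpm 6/8) — PASS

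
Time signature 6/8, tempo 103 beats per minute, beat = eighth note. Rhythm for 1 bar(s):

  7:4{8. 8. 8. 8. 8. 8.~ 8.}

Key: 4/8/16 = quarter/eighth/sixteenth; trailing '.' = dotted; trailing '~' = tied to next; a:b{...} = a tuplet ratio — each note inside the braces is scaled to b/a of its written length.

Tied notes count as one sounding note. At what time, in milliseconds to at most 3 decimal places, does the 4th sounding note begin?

1. 0.0ms @ 0 + 499.307ms (6/7)
2. 499.307ms @ 6/7 + 499.307ms (6/7)
3. 998.613ms @ 12/7 + 499.307ms (6/7)
4. 1497.92ms @ 18/7 + 499.307ms (6/7)
5. 1997.226ms @ 24/7 + 499.307ms (6/7)
6. 2496.533ms @ 30/7 + 998.613ms (12/7)

note 4 onset = 18/7b = 1497.92ms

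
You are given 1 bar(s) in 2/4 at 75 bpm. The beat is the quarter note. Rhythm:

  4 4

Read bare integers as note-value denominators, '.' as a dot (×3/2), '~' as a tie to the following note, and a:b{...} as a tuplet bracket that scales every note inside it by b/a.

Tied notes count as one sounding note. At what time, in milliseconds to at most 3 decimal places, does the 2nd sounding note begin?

1. 0.0ms @ 0 + 800.0ms (1)
2. 800.0ms @ 1 + 800.0ms (1)

note 2 onset = 1b = 800.0ms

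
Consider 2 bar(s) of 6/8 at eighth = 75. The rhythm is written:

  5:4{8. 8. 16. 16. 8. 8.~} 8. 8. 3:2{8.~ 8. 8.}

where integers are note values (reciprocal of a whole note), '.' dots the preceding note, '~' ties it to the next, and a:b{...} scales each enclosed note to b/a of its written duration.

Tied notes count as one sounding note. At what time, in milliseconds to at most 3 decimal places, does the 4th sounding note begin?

1. 0.0ms @ 0 + 960.0ms (6/5)
2. 960.0ms @ 6/5 + 960.0ms (6/5)
3. 1920.0ms @ 12/5 + 480.0ms (3/5)
4. 2400.0ms @ 3 + 480.0ms (3/5)
5. 2880.0ms @ 18/5 + 960.0ms (6/5)
6. 3840.0ms @ 24/5 + 2160.0ms (27/10)
7. 6000.0ms @ 15/2 + 1200.0ms (3/2)
8. 7200.0ms @ 9 + 1600.0ms (2)
9. 8800.0ms @ 11 + 800.0ms (1)

note 4 onset = 3b = 2400.0ms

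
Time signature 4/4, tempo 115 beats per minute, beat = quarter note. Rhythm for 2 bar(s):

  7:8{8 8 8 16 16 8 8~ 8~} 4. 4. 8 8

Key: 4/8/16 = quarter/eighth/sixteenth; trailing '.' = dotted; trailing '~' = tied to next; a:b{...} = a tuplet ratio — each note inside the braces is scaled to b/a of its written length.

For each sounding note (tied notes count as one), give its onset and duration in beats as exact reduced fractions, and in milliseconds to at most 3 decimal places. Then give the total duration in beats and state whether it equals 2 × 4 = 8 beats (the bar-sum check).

1) 0.0ms=0b +298.137ms=4/7b
2) 298.137ms=4/7b +298.137ms=4/7b
3) 596.273ms=8/7b +298.137ms=4/7b
4) 894.41ms=12/7b +149.068ms=2/7b
5) 1043.478ms=2b +149.068ms=2/7b
6) 1192.547ms=16/7b +298.137ms=4/7b
7) 1490.683ms=20/7b +1378.882ms=37/14b
8) 2869.565ms=11/2b +782.609ms=3/2b
9) 3652.174ms=7b +260.87ms=1/2b
10) 3913.043ms=15/2b +260.87ms=1/2b
Σ=8b of 8 (115bpm 4/4) — PASS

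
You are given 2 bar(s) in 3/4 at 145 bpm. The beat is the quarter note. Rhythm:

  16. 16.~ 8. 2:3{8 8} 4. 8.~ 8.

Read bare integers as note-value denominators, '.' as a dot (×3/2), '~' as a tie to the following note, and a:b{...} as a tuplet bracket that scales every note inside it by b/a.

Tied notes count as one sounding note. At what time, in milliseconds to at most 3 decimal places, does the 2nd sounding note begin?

note 2 onset = 3/8b = 155.172ms

1. 0.0ms @ 0 + 155.172ms (3/8)
2. 155.172ms @ 3/8 + 465.517ms (9/8)
3. 620.69ms @ 3/2 + 310.345ms (3/4)
4. 931.034ms @ 9/4 + 310.345ms (3/4)
5. 1241.379ms @ 3 + 620.69ms (3/2)
6. 1862.069ms @ 9/2 + 620.69ms (3/2)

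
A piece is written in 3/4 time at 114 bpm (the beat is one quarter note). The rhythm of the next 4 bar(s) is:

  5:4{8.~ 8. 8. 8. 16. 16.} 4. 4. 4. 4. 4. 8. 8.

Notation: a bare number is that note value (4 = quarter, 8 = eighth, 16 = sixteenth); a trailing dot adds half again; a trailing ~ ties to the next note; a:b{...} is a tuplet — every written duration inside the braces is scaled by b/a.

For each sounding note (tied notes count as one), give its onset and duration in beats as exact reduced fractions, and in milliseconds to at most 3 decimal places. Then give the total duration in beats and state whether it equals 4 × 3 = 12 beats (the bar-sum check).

1) 0.0ms=0b +631.579ms=6/5b
2) 631.579ms=6/5b +315.789ms=3/5b
3) 947.368ms=9/5b +315.789ms=3/5b
4) 1263.158ms=12/5b +157.895ms=3/10b
5) 1421.053ms=27/10b +157.895ms=3/10b
6) 1578.947ms=3b +789.474ms=3/2b
7) 2368.421ms=9/2b +789.474ms=3/2b
8) 3157.895ms=6b +789.474ms=3/2b
9) 3947.368ms=15/2b +789.474ms=3/2b
10) 4736.842ms=9b +789.474ms=3/2b
11) 5526.316ms=21/2b +394.737ms=3/4b
12) 5921.053ms=45/4b +394.737ms=3/4b
Σ=12b of 12 (114bpm 3/4) — PASS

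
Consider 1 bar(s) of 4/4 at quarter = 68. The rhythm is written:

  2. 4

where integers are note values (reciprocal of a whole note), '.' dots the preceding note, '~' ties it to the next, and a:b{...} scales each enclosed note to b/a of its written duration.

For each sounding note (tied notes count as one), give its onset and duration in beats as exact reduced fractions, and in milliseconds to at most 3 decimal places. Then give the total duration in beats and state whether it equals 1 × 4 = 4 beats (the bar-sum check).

1) 0.0ms=0b +2647.059ms=3b
2) 2647.059ms=3b +882.353ms=1b
Σ=4b of 4 (68bpm 4/4) — PASS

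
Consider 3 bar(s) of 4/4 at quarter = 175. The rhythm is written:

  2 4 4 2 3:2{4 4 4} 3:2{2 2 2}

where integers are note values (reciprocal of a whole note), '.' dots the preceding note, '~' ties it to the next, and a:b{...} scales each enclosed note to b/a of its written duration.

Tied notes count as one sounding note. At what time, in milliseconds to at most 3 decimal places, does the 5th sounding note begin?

1. 0.0ms @ 0 + 685.714ms (2)
2. 685.714ms @ 2 + 342.857ms (1)
3. 1028.571ms @ 3 + 342.857ms (1)
4. 1371.429ms @ 4 + 685.714ms (2)
5. 2057.143ms @ 6 + 228.571ms (2/3)
6. 2285.714ms @ 20/3 + 228.571ms (2/3)
7. 2514.286ms @ 22/3 + 228.571ms (2/3)
8. 2742.857ms @ 8 + 457.143ms (4/3)
9. 3200.0ms @ 28/3 + 457.143ms (4/3)
10. 3657.143ms @ 32/3 + 457.143ms (4/3)

note 5 onset = 6b = 2057.143ms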